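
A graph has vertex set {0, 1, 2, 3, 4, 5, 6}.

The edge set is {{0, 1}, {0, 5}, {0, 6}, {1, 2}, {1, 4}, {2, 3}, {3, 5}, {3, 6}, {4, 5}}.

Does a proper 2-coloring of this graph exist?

The cycle 1-0-6-3-2-1 has odd length 5, so it cannot be 2-colored; at least 3 colors are needed.
So 2 colors are not enough.

No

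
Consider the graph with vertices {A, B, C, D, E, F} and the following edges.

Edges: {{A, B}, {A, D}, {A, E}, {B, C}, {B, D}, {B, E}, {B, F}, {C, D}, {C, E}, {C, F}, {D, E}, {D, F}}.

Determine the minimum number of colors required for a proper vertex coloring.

4

B, C, D, E form a clique, so at least 4 colors are needed.
One proper 4-coloring: A=green, B=red, C=green, D=blue, E=yellow, F=yellow. No two adjacent vertices share a color.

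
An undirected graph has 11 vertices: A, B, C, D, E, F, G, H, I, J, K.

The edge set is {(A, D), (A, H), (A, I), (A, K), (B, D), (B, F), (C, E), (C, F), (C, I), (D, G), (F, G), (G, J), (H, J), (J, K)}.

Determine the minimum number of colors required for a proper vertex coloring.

The cycle A-H-J-G-D-A has odd length 5, so it cannot be 2-colored; at least 3 colors are needed.
A valid assignment using 3 colors: A=red, B=red, C=red, D=blue, E=blue, F=blue, G=green, H=blue, I=blue, J=red, K=blue. Each edge has distinct colors on its endpoints.

3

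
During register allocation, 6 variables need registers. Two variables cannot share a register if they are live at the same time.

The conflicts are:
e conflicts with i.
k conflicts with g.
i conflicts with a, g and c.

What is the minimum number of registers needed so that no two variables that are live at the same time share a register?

2

k and g conflict, so at least 2 registers are needed.
2 registers suffice: register 1 → {k, i}; register 2 → {e, a, g, c}. Every pair that conflicts lands in different registers.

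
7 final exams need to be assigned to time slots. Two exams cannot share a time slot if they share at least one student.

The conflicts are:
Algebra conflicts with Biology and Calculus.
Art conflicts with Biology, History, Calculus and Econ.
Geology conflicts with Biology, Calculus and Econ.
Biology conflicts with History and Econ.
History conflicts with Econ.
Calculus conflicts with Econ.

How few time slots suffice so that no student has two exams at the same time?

Art, Biology, History, Econ all conflict with each other, so at least 4 time slots are needed.
4 time slots suffice: time slot 1 → {Algebra, Econ}; time slot 2 → {Biology, Calculus}; time slot 3 → {Art, Geology}; time slot 4 → {History}. Each listed conflict is separated.

4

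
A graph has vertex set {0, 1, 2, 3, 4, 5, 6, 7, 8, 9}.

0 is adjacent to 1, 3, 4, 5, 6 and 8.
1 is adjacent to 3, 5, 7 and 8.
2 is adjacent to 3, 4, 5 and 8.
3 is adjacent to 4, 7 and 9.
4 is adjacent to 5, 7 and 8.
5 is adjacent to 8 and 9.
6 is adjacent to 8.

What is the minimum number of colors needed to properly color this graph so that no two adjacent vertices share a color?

4

2, 4, 5, 8 are pairwise adjacent (a clique of size 4), so at least 4 colors are needed.
4 colors suffice: 0=c, 1=a, 2=c, 3=b, 4=a, 5=b, 6=a, 7=c, 8=d, 9=a. Each edge has distinct colors on its endpoints.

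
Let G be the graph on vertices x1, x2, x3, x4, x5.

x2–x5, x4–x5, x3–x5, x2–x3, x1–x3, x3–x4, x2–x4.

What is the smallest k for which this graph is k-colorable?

4

x2, x3, x4, x5 are pairwise adjacent (a clique of size 4), so at least 4 colors are needed.
4 colors suffice: color 1 → {x3}; color 2 → {x1, x4}; color 3 → {x2}; color 4 → {x5}. No two adjacent vertices share a color.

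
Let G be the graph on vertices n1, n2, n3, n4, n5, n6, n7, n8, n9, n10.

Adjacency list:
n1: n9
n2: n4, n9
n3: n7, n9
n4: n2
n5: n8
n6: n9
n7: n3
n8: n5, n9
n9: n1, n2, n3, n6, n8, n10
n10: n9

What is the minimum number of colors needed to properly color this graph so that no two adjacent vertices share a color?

2

n2 and n9 are adjacent, so at least 2 colors are needed.
2 colors suffice: color 1 → {n4, n5, n7, n9}; color 2 → {n1, n2, n3, n6, n8, n10}. No two adjacent vertices share a color.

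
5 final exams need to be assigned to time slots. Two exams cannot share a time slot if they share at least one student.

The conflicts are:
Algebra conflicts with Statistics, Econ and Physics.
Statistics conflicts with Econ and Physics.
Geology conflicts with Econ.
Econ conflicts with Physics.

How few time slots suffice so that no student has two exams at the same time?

Algebra, Statistics, Econ, Physics all conflict with each other, so at least 4 time slots are needed.
4 time slots suffice: time slot 1 → {Econ}; time slot 2 → {Statistics, Geology}; time slot 3 → {Algebra}; time slot 4 → {Physics}. Each listed conflict is separated.

4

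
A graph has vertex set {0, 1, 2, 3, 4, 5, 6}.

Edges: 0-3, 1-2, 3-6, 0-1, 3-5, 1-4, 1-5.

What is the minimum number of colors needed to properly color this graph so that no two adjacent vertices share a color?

3 and 5 are adjacent, so at least 2 colors are needed.
2 colors suffice: color red → {1, 3}; color blue → {0, 2, 4, 5, 6}. No two adjacent vertices share a color.

2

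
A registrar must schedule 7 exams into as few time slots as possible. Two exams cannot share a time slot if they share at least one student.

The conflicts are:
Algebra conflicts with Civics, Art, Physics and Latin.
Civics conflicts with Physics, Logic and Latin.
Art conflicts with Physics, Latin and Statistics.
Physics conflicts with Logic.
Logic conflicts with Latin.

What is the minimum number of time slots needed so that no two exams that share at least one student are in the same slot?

Algebra, Civics, Physics pairwise conflict, so at least 3 time slots are needed.
3 time slots suffice: Algebra=3, Civics=1, Art=1, Physics=2, Logic=3, Latin=2, Statistics=2. Every pair that conflicts lands in different time slots.

3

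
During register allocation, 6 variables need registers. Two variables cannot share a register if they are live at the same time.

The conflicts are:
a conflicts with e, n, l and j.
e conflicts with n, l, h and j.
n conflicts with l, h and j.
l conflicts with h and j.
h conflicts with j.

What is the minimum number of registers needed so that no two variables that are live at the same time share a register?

e, n, l, h, j pairwise conflict, so at least 5 registers are needed.
5 registers suffice: register 1 → {n}; register 2 → {e}; register 3 → {j}; register 4 → {l}; register 5 → {a, h}. No two conflicting variables share a register.

5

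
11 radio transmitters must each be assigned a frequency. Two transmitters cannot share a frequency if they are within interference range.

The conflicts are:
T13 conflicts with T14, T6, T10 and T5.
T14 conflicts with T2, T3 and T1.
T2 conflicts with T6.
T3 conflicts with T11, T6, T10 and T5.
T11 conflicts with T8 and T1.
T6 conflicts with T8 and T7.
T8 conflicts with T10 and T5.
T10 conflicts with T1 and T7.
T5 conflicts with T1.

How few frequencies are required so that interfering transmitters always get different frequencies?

2

T3 and T5 conflict, so at least 2 frequencies are needed.
2 frequencies suffice: frequency 1 → {T13, T2, T3, T8, T1, T7}; frequency 2 → {T14, T11, T6, T10, T5}. Every pair that conflicts lands in different frequencies.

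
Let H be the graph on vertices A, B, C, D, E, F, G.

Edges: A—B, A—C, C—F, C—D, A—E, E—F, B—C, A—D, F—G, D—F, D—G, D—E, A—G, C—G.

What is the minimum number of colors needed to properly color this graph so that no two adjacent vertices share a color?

4

A, C, D, G are pairwise adjacent (a clique of size 4), so at least 4 colors are needed.
4 colors suffice: color red → {A, F}; color blue → {B, D}; color green → {C, E}; color yellow → {G}. No two adjacent vertices share a color.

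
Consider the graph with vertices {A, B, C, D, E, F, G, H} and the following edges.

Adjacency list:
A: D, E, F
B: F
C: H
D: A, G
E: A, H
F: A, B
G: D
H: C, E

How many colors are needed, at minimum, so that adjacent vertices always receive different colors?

2

E and H are adjacent, so at least 2 colors are needed.
2 colors suffice: color red → {A, B, G, H}; color blue → {C, D, E, F}. Each edge has distinct colors on its endpoints.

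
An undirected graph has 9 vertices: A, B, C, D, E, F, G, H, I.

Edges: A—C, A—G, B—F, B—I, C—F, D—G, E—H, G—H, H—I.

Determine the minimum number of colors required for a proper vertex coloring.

3

The cycle I-B-F-C-A-G-H-I has odd length 7, so it cannot be 2-colored; at least 3 colors are needed.
3 colors suffice: color 1 → {B, C, D, H}; color 2 → {E, F, G, I}; color 3 → {A}. Every edge joins two different colors.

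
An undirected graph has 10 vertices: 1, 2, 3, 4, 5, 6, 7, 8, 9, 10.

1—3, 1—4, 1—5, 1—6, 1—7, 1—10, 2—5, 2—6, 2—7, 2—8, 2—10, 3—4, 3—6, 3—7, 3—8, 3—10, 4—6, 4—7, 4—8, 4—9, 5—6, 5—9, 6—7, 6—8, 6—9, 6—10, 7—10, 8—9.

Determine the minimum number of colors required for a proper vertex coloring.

5

1, 3, 4, 6, 7 form a clique, so at least 5 colors are needed.
A valid assignment using 5 colors: 1=purple, 2=yellow, 3=yellow, 4=blue, 5=blue, 6=red, 7=green, 8=green, 9=yellow, 10=blue. Each edge has distinct colors on its endpoints.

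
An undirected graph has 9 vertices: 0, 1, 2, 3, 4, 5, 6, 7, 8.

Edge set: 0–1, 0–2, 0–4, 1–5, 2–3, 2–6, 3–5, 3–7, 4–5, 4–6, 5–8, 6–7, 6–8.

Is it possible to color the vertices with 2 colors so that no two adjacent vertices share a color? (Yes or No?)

No

The cycle 0-4-5-3-2-0 has odd length 5, so it cannot be 2-colored; at least 3 colors are needed.
So 2 colors are not enough.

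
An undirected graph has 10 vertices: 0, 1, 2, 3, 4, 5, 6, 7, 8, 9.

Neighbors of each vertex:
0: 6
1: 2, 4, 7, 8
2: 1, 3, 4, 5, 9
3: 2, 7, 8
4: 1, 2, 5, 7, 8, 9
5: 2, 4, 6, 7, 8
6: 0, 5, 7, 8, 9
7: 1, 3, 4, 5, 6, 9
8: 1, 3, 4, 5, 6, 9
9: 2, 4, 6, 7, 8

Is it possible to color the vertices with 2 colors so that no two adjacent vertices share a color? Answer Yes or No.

No

1, 2, 4 form a triangle, so at least 3 colors are needed.
So 2 colors are not enough.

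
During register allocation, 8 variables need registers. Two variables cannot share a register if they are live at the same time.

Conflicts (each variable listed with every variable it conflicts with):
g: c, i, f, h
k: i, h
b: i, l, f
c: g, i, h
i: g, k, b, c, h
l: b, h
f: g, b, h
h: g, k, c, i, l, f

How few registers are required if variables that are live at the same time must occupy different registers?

g, c, i, h pairwise conflict, so at least 4 registers are needed.
Using 4 registers: g=3, k=3, b=1, c=4, i=2, l=2, f=2, h=1. Every pair that conflicts lands in different registers.

4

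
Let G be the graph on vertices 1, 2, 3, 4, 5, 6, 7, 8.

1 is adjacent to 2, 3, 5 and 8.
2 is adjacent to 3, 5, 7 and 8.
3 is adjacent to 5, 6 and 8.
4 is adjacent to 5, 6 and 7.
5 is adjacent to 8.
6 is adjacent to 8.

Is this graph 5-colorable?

The chromatic number is 5. 1, 2, 3, 5, 8 are pairwise adjacent (a clique of size 5), so at least 5 colors are needed.
5 colors suffice: 1=e, 2=a, 3=b, 4=a, 5=d, 6=d, 7=b, 8=c.
That is already a proper 5-coloring.

Yes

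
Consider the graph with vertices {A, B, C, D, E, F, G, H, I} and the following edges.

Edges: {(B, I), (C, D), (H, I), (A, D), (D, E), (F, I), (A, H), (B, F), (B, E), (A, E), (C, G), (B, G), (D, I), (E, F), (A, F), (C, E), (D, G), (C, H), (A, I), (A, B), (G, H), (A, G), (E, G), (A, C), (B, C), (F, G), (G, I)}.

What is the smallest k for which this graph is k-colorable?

5

A, B, E, F, G are mutually adjacent (a clique of size 5), so at least 5 colors are needed.
5 colors suffice: color red → {A}; color blue → {G}; color green → {E, I}; color yellow → {C, F}; color purple → {B, D, H}. Each edge has distinct colors on its endpoints.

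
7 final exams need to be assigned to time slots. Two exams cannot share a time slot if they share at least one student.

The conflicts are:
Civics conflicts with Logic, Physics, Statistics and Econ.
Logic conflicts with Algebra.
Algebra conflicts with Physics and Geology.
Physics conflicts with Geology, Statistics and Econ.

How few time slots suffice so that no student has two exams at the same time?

3

Algebra, Physics, Geology all conflict with each other, so at least 3 time slots are needed.
3 time slots suffice: Civics=2, Logic=1, Algebra=2, Physics=1, Geology=3, Statistics=3, Econ=3. Each listed conflict is separated.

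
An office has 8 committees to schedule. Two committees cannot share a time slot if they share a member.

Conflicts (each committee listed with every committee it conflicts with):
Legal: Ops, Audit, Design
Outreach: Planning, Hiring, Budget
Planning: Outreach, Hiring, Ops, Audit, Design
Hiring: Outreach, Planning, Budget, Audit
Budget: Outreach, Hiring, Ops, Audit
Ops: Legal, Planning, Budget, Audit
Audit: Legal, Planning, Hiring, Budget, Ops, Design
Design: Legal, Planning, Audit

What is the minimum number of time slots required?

Budget, Ops, Audit all conflict with each other, so at least 3 time slots are needed.
3 time slots suffice: Legal=2, Outreach=1, Planning=2, Hiring=3, Budget=2, Ops=3, Audit=1, Design=3. No two conflicting committees share a time slot.

3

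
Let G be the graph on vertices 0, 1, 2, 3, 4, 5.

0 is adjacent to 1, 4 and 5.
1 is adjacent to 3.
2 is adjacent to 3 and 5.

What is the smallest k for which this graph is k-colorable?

The cycle 1-3-2-5-0-1 has odd length 5, so it cannot be 2-colored; at least 3 colors are needed.
3 colors suffice: color a → {0, 2}; color b → {3, 4, 5}; color c → {1}. Each edge has distinct colors on its endpoints.

3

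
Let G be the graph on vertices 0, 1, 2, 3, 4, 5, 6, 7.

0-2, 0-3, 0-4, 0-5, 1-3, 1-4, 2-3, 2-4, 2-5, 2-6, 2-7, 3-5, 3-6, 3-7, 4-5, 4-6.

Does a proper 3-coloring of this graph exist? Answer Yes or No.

No

0, 2, 4, 5 form a clique, so at least 4 colors are needed.
So 3 colors are not enough.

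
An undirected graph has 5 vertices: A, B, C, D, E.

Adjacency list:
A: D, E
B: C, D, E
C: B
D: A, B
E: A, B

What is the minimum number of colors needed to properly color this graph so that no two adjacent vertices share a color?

A and D are adjacent, so at least 2 colors are needed.
2 colors suffice: color 1 → {A, B}; color 2 → {C, D, E}. No two adjacent vertices share a color.

2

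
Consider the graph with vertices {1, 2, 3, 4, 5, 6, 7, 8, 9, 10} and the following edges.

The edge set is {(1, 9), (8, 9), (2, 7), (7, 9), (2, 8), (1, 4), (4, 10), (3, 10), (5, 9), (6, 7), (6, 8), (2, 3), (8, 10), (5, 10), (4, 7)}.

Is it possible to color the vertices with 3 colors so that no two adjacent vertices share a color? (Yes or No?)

Yes

The chromatic number is 3. The cycle 1-4-10-8-9-1 has odd length 5, so it cannot be 2-colored; at least 3 colors are needed.
3 colors suffice: 1=a, 2=c, 3=b, 4=b, 5=b, 6=c, 7=a, 8=b, 9=c, 10=a.
That is already a proper 3-coloring.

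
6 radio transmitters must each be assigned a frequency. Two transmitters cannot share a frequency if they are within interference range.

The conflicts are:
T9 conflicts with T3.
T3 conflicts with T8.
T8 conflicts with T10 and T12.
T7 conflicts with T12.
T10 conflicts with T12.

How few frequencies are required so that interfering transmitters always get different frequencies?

3

T8, T10, T12 are mutually in conflict, so at least 3 frequencies are needed.
3 frequencies suffice: T9=1, T3=2, T8=1, T7=1, T10=3, T12=2. No two conflicting transmitters share a frequency.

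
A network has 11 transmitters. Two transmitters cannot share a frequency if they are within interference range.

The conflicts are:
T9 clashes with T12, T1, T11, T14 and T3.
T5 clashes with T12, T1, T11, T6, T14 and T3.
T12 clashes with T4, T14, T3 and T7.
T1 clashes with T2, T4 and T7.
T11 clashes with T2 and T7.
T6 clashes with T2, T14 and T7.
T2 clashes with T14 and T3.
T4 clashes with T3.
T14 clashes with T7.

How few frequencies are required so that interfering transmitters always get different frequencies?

3

T5, T12, T3 all conflict with each other, so at least 3 frequencies are needed.
Using 3 frequencies: T9=2, T5=2, T12=1, T1=1, T11=1, T6=1, T2=2, T4=2, T14=3, T3=3, T7=2. No two conflicting transmitters share a frequency.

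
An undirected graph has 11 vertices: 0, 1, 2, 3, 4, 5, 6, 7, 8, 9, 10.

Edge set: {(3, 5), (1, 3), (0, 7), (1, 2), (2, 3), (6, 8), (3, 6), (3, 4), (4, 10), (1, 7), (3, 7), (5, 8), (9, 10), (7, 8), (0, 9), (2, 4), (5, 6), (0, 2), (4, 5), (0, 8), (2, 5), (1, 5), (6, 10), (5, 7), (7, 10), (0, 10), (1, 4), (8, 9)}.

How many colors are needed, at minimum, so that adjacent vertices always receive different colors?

1, 2, 3, 4, 5 are pairwise adjacent (a clique of size 5), so at least 5 colors are needed.
5 colors suffice: color red → {0, 5}; color blue → {4, 6, 7, 9}; color green → {3, 8, 10}; color yellow → {1}; color purple → {2}. No two adjacent vertices share a color.

5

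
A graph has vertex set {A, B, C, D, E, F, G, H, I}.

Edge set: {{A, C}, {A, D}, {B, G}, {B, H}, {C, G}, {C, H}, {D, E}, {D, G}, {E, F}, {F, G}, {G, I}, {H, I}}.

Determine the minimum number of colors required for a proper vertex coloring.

B and H are adjacent, so at least 2 colors are needed.
2 colors suffice: color 1 → {A, E, G, H}; color 2 → {B, C, D, F, I}. Each edge has distinct colors on its endpoints.

2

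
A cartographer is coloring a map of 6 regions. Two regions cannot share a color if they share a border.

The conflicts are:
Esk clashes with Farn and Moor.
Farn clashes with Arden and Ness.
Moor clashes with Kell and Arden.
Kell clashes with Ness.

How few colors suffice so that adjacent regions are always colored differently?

3

The cycle Kell-Moor-Arden-Farn-Ness-Kell has odd length 5, so it cannot be 2-colored; at least 3 colors are needed.
3 colors suffice: color 1 → {Farn, Moor}; color 2 → {Esk, Kell, Arden}; color 3 → {Ness}. No two conflicting regions share a color.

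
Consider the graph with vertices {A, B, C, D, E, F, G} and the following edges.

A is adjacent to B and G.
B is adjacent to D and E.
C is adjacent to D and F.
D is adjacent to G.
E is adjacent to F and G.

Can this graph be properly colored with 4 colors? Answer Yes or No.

The chromatic number is 3. The cycle G-E-F-C-D-G has odd length 5, so it cannot be 2-colored; at least 3 colors are needed.
3 colors suffice: color 1 → {A, D, E}; color 2 → {B, F, G}; color 3 → {C}.
Since 4 ≥ 3, a proper 4-coloring certainly exists.

Yes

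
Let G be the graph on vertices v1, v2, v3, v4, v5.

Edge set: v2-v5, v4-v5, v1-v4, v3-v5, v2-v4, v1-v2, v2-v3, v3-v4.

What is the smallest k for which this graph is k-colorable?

v2, v3, v4, v5 are pairwise adjacent (a clique of size 4), so at least 4 colors are needed.
4 colors suffice: v1=3, v2=2, v3=4, v4=1, v5=3. No two adjacent vertices share a color.

4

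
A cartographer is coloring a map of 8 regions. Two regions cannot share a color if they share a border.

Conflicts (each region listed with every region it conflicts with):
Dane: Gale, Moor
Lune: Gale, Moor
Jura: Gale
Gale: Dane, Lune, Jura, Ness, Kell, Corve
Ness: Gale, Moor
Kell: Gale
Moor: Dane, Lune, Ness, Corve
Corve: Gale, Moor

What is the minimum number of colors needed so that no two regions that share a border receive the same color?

Ness and Moor conflict, so at least 2 colors are needed.
2 colors suffice: Dane=2, Lune=2, Jura=2, Gale=1, Ness=2, Kell=2, Moor=1, Corve=2. No two conflicting regions share a color.

2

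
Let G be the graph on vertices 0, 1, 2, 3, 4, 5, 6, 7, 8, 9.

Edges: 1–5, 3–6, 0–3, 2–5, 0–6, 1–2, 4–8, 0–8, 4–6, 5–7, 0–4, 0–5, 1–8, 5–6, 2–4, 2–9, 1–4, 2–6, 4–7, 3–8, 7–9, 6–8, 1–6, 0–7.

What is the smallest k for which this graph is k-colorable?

1, 4, 6, 8 are mutually adjacent (a clique of size 4), so at least 4 colors are needed.
One proper 4-coloring: 0=blue, 1=blue, 2=yellow, 3=green, 4=green, 5=green, 6=red, 7=red, 8=yellow, 9=blue. Every edge joins two different colors.

4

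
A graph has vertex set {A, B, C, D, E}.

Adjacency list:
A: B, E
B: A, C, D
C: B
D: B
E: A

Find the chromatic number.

A and B are adjacent, so at least 2 colors are needed.
2 colors suffice: color 1 → {B, E}; color 2 → {A, C, D}. Every edge joins two different colors.

2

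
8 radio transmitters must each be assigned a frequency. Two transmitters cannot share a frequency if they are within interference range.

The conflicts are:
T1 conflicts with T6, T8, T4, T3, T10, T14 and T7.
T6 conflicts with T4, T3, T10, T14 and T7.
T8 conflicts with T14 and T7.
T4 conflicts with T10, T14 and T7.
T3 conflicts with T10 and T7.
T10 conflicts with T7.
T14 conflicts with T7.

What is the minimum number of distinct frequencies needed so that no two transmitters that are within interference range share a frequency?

5

T1, T6, T4, T10, T7 pairwise conflict, so at least 5 frequencies are needed.
Using 5 frequencies: T1=2, T6=3, T8=3, T4=4, T3=4, T10=5, T14=5, T7=1. Each listed conflict is separated.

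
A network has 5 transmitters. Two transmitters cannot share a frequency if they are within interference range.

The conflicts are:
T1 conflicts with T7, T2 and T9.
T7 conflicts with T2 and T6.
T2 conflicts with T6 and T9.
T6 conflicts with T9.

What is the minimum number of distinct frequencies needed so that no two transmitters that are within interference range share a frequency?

T7, T2, T6 are mutually in conflict, so at least 3 frequencies are needed.
A valid assignment using 3 frequencies: T1=2, T7=3, T2=1, T6=2, T9=3. No two conflicting transmitters share a frequency.

3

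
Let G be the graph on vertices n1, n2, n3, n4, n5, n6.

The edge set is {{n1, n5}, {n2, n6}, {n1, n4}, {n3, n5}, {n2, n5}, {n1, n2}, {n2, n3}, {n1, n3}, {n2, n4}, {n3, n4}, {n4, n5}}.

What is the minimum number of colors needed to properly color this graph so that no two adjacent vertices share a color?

n1, n2, n3, n4, n5 are mutually adjacent (a clique of size 5), so at least 5 colors are needed.
One proper 5-coloring: n1=3, n2=1, n3=4, n4=5, n5=2, n6=2. No two adjacent vertices share a color.

5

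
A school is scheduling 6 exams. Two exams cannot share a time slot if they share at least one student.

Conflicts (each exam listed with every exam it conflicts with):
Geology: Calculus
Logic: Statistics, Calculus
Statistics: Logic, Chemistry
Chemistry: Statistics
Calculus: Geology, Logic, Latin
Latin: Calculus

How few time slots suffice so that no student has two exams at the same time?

2

Logic and Statistics conflict, so at least 2 time slots are needed.
2 time slots suffice: time slot 1 → {Statistics, Calculus}; time slot 2 → {Geology, Logic, Chemistry, Latin}. Each listed conflict is separated.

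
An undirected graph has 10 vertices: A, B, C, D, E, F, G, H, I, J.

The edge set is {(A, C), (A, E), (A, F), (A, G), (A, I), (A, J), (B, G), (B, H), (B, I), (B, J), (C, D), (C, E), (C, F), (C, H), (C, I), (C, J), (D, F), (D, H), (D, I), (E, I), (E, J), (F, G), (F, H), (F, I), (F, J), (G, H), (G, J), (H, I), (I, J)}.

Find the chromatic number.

C, D, F, H, I form a clique, so at least 5 colors are needed.
5 colors suffice: A=purple, B=blue, C=green, D=purple, E=blue, F=blue, G=red, H=yellow, I=red, J=yellow. No two adjacent vertices share a color.

5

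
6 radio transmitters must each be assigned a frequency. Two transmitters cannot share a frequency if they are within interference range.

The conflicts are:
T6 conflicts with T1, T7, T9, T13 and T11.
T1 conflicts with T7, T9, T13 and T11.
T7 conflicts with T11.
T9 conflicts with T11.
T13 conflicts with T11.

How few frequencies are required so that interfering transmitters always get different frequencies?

4

T6, T1, T7, T11 are mutually in conflict, so at least 4 frequencies are needed.
Using 4 frequencies: T6=1, T1=2, T7=4, T9=4, T13=4, T11=3. Every pair that conflicts lands in different frequencies.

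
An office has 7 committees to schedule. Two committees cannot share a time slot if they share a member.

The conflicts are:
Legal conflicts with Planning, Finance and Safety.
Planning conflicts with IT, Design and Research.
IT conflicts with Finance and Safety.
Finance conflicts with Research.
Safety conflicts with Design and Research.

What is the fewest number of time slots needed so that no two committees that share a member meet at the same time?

IT and Safety conflict, so at least 2 time slots are needed.
Using 2 time slots: Legal=2, Planning=1, IT=2, Finance=1, Safety=1, Design=2, Research=2. Each listed conflict is separated.

2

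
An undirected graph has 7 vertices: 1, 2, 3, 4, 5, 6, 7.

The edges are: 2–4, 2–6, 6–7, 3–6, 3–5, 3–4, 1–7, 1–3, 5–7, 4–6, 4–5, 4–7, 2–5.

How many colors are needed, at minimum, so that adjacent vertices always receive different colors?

3

3, 4, 6 are pairwise adjacent, so at least 3 colors are needed.
A valid assignment using 3 colors: 1=a, 2=b, 3=b, 4=a, 5=c, 6=c, 7=b. Every edge joins two different colors.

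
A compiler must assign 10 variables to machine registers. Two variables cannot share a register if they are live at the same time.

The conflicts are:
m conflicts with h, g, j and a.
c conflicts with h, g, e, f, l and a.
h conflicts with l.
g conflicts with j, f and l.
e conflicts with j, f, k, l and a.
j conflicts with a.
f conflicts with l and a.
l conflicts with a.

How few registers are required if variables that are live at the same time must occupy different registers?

5

c, e, f, l, a are mutually in conflict, so at least 5 registers are needed.
A valid assignment using 5 registers: m=3, c=4, h=1, g=1, e=1, j=4, f=5, k=2, l=3, a=2. Every pair that conflicts lands in different registers.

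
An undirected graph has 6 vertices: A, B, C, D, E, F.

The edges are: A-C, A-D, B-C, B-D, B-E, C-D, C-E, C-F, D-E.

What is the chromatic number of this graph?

B, C, D, E form a clique, so at least 4 colors are needed.
One proper 4-coloring: A=3, B=4, C=1, D=2, E=3, F=2. Each edge has distinct colors on its endpoints.

4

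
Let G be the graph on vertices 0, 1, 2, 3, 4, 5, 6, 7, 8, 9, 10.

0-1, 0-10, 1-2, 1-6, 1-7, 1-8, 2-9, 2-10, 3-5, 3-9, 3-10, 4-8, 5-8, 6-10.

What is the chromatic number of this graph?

2

3 and 5 are adjacent, so at least 2 colors are needed.
2 colors suffice: color red → {1, 4, 5, 9, 10}; color blue → {0, 2, 3, 6, 7, 8}. Each edge has distinct colors on its endpoints.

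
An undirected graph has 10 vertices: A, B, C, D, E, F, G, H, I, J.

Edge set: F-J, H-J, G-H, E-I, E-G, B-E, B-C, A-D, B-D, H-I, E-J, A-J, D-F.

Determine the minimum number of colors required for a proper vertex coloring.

3

The cycle D-A-J-E-B-D has odd length 5, so it cannot be 2-colored; at least 3 colors are needed.
3 colors suffice: color red → {C, D, G, I, J}; color blue → {A, E, F, H}; color green → {B}. Each edge has distinct colors on its endpoints.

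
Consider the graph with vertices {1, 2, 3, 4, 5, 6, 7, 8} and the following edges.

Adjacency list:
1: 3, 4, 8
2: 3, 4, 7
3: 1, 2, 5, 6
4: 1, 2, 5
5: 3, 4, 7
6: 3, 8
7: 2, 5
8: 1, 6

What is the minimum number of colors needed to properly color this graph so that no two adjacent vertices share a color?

2 and 4 are adjacent, so at least 2 colors are needed.
2 colors suffice: color a → {3, 4, 7, 8}; color b → {1, 2, 5, 6}. Each edge has distinct colors on its endpoints.

2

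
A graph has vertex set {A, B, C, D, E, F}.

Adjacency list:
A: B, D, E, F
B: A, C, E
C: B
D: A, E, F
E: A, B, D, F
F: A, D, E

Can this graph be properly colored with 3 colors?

No

A, D, E, F are mutually adjacent (a clique of size 4), so at least 4 colors are needed.
So 3 colors are not enough.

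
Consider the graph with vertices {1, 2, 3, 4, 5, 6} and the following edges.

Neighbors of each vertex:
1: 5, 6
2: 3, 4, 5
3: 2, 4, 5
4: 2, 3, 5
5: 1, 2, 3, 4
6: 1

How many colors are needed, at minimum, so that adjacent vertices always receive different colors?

2, 3, 4, 5 are mutually adjacent (a clique of size 4), so at least 4 colors are needed.
4 colors suffice: 1=b, 2=c, 3=b, 4=d, 5=a, 6=a. Every edge joins two different colors.

4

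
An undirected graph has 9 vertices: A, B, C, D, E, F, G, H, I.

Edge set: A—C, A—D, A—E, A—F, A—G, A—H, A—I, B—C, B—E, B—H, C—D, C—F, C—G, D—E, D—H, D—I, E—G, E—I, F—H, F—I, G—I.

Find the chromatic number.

4

A, E, G, I form a clique, so at least 4 colors are needed.
4 colors suffice: A=1, B=1, C=2, D=3, E=4, F=3, G=3, H=2, I=2. No two adjacent vertices share a color.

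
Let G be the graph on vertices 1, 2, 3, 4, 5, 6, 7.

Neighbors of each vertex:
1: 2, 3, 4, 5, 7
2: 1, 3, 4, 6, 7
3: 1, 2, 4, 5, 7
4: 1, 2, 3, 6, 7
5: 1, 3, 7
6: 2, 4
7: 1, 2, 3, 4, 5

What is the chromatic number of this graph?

1, 2, 3, 4, 7 form a clique, so at least 5 colors are needed.
5 colors suffice: color a → {2, 5}; color b → {3, 6}; color c → {4}; color d → {7}; color e → {1}. Each edge has distinct colors on its endpoints.

5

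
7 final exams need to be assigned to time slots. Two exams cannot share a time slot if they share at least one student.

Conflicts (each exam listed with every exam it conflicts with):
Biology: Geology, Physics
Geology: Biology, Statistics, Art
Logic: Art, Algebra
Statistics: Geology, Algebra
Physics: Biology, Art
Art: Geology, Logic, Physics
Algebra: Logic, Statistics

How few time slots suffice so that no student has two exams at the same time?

3

The cycle Logic-Art-Geology-Statistics-Algebra-Logic has odd length 5, so it cannot be 2-colored; at least 3 time slots are needed.
3 time slots suffice: time slot 1 → {Geology, Physics, Algebra}; time slot 2 → {Biology, Statistics, Art}; time slot 3 → {Logic}. Each listed conflict is separated.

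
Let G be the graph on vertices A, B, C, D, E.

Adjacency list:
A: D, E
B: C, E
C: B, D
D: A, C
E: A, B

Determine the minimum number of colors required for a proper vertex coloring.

The cycle B-C-D-A-E-B has odd length 5, so it cannot be 2-colored; at least 3 colors are needed.
One proper 3-coloring: A=2, B=3, C=2, D=1, E=1. No two adjacent vertices share a color.

3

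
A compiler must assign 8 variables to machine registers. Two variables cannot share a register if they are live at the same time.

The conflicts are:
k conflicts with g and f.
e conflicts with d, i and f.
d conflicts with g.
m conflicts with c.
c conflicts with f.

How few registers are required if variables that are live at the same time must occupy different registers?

The cycle e-f-k-g-d-e has odd length 5, so it cannot be 2-colored; at least 3 registers are needed.
3 registers suffice: register 1 → {i, g, m, f}; register 2 → {k, e, c}; register 3 → {d}. No two conflicting variables share a register.

3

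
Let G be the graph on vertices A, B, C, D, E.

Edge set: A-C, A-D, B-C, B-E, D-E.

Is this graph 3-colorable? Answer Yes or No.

Yes

The chromatic number is 3. The cycle C-A-D-E-B-C has odd length 5, so it cannot be 2-colored; at least 3 colors are needed.
A valid assignment using 3 colors: A=2, B=2, C=1, D=1, E=3.
That is already a proper 3-coloring.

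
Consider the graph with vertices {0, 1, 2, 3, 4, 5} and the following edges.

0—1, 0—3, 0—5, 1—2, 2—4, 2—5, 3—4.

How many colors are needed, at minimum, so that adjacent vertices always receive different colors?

3

The cycle 3-0-1-2-4-3 has odd length 5, so it cannot be 2-colored; at least 3 colors are needed.
One proper 3-coloring: 0=red, 1=blue, 2=red, 3=blue, 4=green, 5=blue. No two adjacent vertices share a color.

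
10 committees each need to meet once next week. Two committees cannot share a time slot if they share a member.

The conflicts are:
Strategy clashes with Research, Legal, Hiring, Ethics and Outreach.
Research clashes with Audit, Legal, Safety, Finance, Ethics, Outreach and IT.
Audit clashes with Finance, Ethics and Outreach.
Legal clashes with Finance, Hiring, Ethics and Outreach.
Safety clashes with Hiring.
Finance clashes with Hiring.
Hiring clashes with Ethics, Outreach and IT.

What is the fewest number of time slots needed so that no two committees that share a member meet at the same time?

Strategy, Research, Legal, Outreach pairwise conflict, so at least 4 time slots are needed.
4 time slots suffice: time slot 1 → {Research, Hiring}; time slot 2 → {Audit, Legal, Safety, IT}; time slot 3 → {Finance, Ethics, Outreach}; time slot 4 → {Strategy}. Each listed conflict is separated.

4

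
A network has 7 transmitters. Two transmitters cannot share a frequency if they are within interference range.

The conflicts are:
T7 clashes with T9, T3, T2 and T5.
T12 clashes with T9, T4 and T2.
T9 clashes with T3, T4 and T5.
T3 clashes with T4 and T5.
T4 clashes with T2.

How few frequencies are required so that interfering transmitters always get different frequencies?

4

T7, T9, T3, T5 pairwise conflict, so at least 4 frequencies are needed.
Using 4 frequencies: T7=2, T12=3, T9=1, T3=3, T4=2, T2=1, T5=4. Each listed conflict is separated.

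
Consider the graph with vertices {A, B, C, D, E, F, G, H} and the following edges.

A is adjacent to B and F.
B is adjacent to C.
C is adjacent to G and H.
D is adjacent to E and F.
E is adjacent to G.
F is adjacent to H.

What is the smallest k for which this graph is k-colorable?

The cycle F-A-B-C-H-F has odd length 5, so it cannot be 2-colored; at least 3 colors are needed.
One proper 3-coloring: A=3, B=2, C=1, D=2, E=1, F=1, G=2, H=2. Every edge joins two different colors.

3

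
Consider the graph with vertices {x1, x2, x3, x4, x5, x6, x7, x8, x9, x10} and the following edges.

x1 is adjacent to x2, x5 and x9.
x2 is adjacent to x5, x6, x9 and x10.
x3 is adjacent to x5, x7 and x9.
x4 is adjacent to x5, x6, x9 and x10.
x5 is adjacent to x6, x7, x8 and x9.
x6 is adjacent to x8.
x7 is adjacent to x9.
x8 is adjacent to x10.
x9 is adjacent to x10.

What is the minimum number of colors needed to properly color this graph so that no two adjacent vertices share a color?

x3, x5, x7, x9 form a clique, so at least 4 colors are needed.
A valid assignment using 4 colors: x1=4, x2=3, x3=3, x4=3, x5=1, x6=2, x7=4, x8=3, x9=2, x10=1. Each edge has distinct colors on its endpoints.

4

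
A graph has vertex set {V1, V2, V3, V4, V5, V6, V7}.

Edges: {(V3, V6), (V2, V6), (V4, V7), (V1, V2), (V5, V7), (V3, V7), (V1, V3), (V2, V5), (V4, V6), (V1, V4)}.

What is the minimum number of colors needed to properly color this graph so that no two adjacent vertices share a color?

The cycle V2-V1-V4-V7-V5-V2 has odd length 5, so it cannot be 2-colored; at least 3 colors are needed.
One proper 3-coloring: V1=blue, V2=red, V3=red, V4=red, V5=green, V6=blue, V7=blue. No two adjacent vertices share a color.

3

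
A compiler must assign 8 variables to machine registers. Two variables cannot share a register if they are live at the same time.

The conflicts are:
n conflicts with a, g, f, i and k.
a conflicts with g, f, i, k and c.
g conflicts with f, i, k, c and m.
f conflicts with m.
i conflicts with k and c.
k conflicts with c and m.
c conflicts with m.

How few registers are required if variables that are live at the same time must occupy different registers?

5

a, g, i, k, c are mutually in conflict, so at least 5 registers are needed.
5 registers suffice: register 1 → {g}; register 2 → {f, k}; register 3 → {a, m}; register 4 → {n, c}; register 5 → {i}. Each listed conflict is separated.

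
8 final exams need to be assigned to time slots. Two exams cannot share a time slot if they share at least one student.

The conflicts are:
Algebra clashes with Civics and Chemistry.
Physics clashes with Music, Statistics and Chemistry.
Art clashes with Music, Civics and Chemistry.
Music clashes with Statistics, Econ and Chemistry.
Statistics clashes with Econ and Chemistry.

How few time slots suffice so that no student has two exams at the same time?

Physics, Music, Statistics, Chemistry all conflict with each other, so at least 4 time slots are needed.
4 time slots suffice: time slot 1 → {Algebra, Music}; time slot 2 → {Econ, Civics, Chemistry}; time slot 3 → {Art, Statistics}; time slot 4 → {Physics}. No two conflicting exams share a time slot.

4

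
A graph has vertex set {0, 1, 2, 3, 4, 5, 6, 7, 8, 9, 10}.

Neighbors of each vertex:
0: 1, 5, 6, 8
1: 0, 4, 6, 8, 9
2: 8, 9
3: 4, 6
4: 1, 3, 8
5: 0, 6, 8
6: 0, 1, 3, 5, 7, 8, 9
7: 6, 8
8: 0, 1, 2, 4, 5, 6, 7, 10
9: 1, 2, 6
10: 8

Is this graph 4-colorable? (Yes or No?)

The chromatic number is 4. 0, 1, 6, 8 are mutually adjacent (a clique of size 4), so at least 4 colors are needed.
4 colors suffice: color red → {3, 8, 9}; color blue → {2, 4, 6, 10}; color green → {1, 5, 7}; color yellow → {0}.
That is already a proper 4-coloring.

Yes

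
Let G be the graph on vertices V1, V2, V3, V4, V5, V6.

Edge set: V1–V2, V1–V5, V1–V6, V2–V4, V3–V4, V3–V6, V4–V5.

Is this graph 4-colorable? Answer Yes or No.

Yes

The chromatic number is 3. The cycle V1-V5-V4-V3-V6-V1 has odd length 5, so it cannot be 2-colored; at least 3 colors are needed.
3 colors suffice: V1=red, V2=blue, V3=blue, V4=red, V5=blue, V6=green.
Since 4 ≥ 3, a proper 4-coloring certainly exists.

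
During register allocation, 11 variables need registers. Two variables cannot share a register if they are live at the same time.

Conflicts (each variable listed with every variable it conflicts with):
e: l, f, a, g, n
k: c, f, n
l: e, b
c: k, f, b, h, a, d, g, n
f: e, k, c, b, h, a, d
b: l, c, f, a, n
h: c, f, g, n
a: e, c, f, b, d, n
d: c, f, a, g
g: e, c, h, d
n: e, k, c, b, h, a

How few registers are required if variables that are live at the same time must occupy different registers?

c, f, b, a are mutually in conflict, so at least 4 registers are needed.
Using 4 registers: e=1, k=3, l=2, c=1, f=2, b=4, h=3, a=3, d=4, g=2, n=2. Each listed conflict is separated.

4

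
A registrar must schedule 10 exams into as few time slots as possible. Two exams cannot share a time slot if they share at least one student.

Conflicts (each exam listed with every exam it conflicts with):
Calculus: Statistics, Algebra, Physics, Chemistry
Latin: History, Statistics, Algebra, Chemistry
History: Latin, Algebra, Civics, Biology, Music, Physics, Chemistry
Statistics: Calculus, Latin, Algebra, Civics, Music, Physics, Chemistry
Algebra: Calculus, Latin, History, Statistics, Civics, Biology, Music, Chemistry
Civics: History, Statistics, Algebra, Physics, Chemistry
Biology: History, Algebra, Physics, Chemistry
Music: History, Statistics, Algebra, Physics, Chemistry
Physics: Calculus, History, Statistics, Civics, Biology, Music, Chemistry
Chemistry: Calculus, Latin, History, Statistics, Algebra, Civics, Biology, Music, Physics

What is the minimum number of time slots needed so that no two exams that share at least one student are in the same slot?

4

Statistics, Civics, Physics, Chemistry all conflict with each other, so at least 4 time slots are needed.
4 time slots suffice: time slot 1 → {Chemistry}; time slot 2 → {Algebra, Physics}; time slot 3 → {History, Statistics}; time slot 4 → {Calculus, Latin, Civics, Biology, Music}. Every pair that conflicts lands in different time slots.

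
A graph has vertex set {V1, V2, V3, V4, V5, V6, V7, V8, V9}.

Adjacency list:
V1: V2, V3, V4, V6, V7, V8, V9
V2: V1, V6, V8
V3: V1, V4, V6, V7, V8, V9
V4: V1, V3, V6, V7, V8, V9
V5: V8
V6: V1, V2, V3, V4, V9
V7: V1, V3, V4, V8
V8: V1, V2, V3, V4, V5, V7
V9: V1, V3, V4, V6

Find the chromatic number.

V1, V3, V4, V7, V8 are pairwise adjacent (a clique of size 5), so at least 5 colors are needed.
5 colors suffice: color 1 → {V1, V5}; color 2 → {V6, V8}; color 3 → {V2, V4}; color 4 → {V3}; color 5 → {V7, V9}. Each edge has distinct colors on its endpoints.

5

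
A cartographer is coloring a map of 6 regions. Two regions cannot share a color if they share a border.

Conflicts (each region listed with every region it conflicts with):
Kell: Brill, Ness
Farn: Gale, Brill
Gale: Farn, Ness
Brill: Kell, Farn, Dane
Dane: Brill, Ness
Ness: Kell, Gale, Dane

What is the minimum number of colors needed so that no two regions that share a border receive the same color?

The cycle Farn-Brill-Kell-Ness-Gale-Farn has odd length 5, so it cannot be 2-colored; at least 3 colors are needed.
One proper 3-coloring: Kell=2, Farn=2, Gale=3, Brill=1, Dane=2, Ness=1. Every pair that conflicts lands in different colors.

3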